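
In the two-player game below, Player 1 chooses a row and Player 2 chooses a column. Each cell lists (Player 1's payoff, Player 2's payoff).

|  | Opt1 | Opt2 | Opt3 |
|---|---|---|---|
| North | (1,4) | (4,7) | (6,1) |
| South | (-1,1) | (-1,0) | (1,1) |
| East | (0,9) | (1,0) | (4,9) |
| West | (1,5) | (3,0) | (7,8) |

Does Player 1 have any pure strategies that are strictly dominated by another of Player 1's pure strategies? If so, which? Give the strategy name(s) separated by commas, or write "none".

South, East

North is not dominated — it holds its own against South at Opt1 (1>-1); East at Opt1 (1>0); West at Opt1 (1=1).
North strictly dominates South — Opt1: 1>-1, Opt2: 4>-1, Opt3: 6>1.
East: dominated, since North does at least as well everywhere (Opt1: 1>0, Opt2: 4>1, Opt3: 6>4).
Nothing dominates West: North at Opt1 (1=1); South at Opt1 (1>-1); East at Opt1 (1>0).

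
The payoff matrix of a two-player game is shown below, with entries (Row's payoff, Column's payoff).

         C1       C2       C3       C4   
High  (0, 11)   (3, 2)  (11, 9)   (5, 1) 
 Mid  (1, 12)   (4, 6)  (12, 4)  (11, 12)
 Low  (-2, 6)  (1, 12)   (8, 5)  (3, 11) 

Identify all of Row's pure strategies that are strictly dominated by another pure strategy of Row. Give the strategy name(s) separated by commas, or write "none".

High, Low

High: dominated, since Mid does at least as well everywhere (C1: 1>0, C2: 4>3, C3: 12>11, C4: 11>5).
Mid: no other strategy beats it everywhere (High at C1 (1>0); Low at C1 (1>-2)).
Low is strictly dominated by High (C1: 0>-2, C2: 3>1, C3: 11>8, C4: 5>3).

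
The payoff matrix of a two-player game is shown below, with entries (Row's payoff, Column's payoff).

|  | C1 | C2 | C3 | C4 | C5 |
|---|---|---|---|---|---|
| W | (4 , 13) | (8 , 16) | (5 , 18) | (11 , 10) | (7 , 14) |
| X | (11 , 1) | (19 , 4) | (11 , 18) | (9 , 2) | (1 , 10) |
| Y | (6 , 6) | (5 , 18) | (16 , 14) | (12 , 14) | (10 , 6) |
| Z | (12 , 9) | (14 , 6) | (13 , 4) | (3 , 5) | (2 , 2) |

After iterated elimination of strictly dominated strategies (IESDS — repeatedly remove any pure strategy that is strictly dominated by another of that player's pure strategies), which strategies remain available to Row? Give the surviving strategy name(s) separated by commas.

Column C4 is eliminated: C2 beats it against every remaining row (W: 16>10, X: 4>2, Y: 18>14, Z: 6>5).
For Column, C3 strictly dominates C5 on the remaining rows (W: 18>14, X: 18>10, Y: 14>6, Z: 4>2); eliminate C5.
Row W is eliminated: X beats it against every remaining column (C1: 11>4, C2: 19>8, C3: 11>5).
Among the remaining strategies, none is strictly dominated by another pure strategy of the same player, so the elimination stops.
Surviving strategies — Row: {X, Y, Z}; Column: {C1, C2, C3}.

X, Y, Z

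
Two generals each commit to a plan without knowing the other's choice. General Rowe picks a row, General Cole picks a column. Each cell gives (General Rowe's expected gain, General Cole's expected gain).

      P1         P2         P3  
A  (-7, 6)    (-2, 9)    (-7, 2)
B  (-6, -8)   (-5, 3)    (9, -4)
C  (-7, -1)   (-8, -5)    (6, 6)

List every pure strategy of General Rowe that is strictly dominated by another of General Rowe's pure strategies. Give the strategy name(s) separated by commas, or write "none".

C

A: no other strategy beats it everywhere (B at P2 (-2>-5); C at P1 (-7=-7)).
B is not dominated — it holds its own against A at P1 (-6>-7); C at P1 (-6>-7).
B strictly dominates C — P1: -6>-7, P2: -5>-8, P3: 9>6.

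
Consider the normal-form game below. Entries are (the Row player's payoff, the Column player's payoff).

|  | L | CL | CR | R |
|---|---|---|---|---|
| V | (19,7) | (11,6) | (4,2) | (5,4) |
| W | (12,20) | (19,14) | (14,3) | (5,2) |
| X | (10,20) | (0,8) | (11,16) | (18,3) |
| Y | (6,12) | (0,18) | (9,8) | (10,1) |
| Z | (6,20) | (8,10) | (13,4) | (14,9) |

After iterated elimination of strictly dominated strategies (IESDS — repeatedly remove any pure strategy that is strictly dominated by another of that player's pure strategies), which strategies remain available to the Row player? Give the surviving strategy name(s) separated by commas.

For the Column player, L strictly dominates CR on the remaining rows (V: 7>2, W: 20>3, X: 20>16, Y: 12>8, Z: 20>4); eliminate CR.
For the Column player, L strictly dominates R on the remaining rows (V: 7>4, W: 20>2, X: 20>3, Y: 12>1, Z: 20>9); eliminate R.
Row X is eliminated: V beats it against every remaining column (L: 19>10, CL: 11>0).
The Row player's strategy Y is strictly dominated by V (L: 19>6, CL: 11>0) and is removed.
Row Z is eliminated: V beats it against every remaining column (L: 19>6, CL: 11>8).
The Column player's strategy CL is strictly dominated by L (V: 7>6, W: 20>14) and is removed.
Row W is eliminated: V beats it against every remaining column (L: 19>12).
Among the remaining strategies, none is strictly dominated by another pure strategy of the same player, so the elimination stops.
Surviving strategies — the Row player: {V}; the Column player: {L}.

V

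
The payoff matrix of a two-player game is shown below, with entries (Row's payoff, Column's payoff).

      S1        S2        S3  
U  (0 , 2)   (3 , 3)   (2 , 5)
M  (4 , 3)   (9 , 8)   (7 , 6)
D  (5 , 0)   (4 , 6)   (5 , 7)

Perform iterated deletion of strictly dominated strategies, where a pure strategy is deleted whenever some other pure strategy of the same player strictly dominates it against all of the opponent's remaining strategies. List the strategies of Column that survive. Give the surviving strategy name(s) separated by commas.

Row U is eliminated: M beats it against every remaining column (S1: 4>0, S2: 9>3, S3: 7>2).
Column S1 is eliminated: S2 beats it against every remaining row (M: 8>3, D: 6>0).
For Row, M strictly dominates D on the remaining columns (S2: 9>4, S3: 7>5); eliminate D.
Column S3 is eliminated: S2 beats it against every remaining row (M: 8>6).
Among the remaining strategies, none is strictly dominated by another pure strategy of the same player, so the elimination stops.
Surviving strategies — Row: {M}; Column: {S2}.

S2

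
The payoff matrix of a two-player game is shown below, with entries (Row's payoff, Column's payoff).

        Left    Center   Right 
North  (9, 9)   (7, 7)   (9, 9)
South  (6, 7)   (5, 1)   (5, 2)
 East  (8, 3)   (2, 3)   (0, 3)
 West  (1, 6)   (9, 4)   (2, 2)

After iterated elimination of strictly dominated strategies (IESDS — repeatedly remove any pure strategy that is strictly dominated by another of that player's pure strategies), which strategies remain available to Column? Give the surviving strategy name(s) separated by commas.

Row South is eliminated: North beats it against every remaining column (Left: 9>6, Center: 7>5, Right: 9>5).
Row East is eliminated: North beats it against every remaining column (Left: 9>8, Center: 7>2, Right: 9>0).
For Column, Left strictly dominates Center on the remaining rows (North: 9>7, West: 6>4); eliminate Center.
For Row, North strictly dominates West on the remaining columns (Left: 9>1, Right: 9>2); eliminate West.
Among the remaining strategies, none is strictly dominated by another pure strategy of the same player, so the elimination stops.
Surviving strategies — Row: {North}; Column: {Left, Right}.

Left, Right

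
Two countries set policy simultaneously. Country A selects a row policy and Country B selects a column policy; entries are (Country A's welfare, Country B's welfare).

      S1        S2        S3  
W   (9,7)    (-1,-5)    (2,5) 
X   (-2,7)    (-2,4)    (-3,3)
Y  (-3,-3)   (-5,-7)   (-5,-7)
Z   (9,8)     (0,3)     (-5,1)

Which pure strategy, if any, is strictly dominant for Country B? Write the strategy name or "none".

S1

S1 vs S2: W: 7>-5, X: 7>4, Y: -3>-7, Z: 8>3.
S1 vs S3: W: 7>5, X: 7>3, Y: -3>-7, Z: 8>1.
S1 strictly beats every other strategy against every opponent action, so it is strictly dominant.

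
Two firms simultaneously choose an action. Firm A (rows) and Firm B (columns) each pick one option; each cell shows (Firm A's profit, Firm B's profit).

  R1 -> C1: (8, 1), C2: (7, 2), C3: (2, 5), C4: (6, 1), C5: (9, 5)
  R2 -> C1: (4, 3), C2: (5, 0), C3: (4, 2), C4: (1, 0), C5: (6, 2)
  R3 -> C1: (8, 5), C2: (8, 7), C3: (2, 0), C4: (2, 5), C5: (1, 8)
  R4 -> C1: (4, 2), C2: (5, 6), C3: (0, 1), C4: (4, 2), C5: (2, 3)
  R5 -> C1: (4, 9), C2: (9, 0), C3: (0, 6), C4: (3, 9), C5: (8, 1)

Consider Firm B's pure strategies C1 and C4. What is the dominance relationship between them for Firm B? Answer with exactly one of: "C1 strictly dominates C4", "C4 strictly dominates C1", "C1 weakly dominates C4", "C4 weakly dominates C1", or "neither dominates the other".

C1's payoffs vs C4's, by Firm A's action — R1: 1=1, R2: 3>0, R3: 5=5, R4: 2=2, R5: 9=9.
C1 is at least as good everywhere and strictly better somewhere (tied only at R1, R3, R4, R5), so C1 weakly but not strictly dominates C4.

C1 weakly dominates C4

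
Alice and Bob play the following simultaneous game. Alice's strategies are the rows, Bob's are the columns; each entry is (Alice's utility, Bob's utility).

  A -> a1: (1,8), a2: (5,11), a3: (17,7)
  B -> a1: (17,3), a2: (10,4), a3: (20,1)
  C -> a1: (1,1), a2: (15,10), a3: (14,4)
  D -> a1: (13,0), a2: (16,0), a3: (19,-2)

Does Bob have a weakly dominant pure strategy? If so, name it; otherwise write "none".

a2 vs a1: A: 11>8, B: 4>3, C: 10>1, D: 0=0.
a2 vs a3: A: 11>7, B: 4>1, C: 10>4, D: 0>-2.
a2 is at least as good as every other strategy against every opponent action, so it is weakly dominant.

a2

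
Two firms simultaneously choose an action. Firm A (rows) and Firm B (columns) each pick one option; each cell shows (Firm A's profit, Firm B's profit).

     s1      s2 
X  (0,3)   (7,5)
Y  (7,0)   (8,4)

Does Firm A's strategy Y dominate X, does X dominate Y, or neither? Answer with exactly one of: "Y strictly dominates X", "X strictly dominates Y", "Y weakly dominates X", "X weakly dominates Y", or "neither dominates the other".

Y strictly dominates X

Compare Y to X across each opponent action: s1: 7>0, s2: 8>7.
Every comparison favours Y, so Y strictly dominates X.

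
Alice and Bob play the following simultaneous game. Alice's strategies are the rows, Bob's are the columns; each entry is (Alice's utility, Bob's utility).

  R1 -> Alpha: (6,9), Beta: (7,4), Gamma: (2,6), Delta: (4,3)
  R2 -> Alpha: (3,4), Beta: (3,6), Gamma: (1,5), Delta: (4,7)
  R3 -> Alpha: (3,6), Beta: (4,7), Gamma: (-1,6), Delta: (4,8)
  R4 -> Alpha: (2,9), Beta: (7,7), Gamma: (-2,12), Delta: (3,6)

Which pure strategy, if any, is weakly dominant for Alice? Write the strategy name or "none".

R1

R1 vs R2: Alpha: 6>3, Beta: 7>3, Gamma: 2>1, Delta: 4=4.
R1 vs R3: Alpha: 6>3, Beta: 7>4, Gamma: 2>-1, Delta: 4=4.
R1 vs R4: Alpha: 6>2, Beta: 7=7, Gamma: 2>-2, Delta: 4>3.
R1 is at least as good as every other strategy against every opponent action, so it is weakly dominant.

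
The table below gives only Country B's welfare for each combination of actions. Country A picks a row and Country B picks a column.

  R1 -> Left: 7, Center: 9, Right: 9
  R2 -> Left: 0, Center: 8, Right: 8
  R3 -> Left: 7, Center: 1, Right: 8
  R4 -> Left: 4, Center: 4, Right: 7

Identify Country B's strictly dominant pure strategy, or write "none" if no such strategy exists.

none

Left fails to dominate Center at R1 (7<9).
Center fails to dominate Left at R3 (1<7).
Right fails to dominate Center at R1 (9=9).
No single strategy dominates all the others.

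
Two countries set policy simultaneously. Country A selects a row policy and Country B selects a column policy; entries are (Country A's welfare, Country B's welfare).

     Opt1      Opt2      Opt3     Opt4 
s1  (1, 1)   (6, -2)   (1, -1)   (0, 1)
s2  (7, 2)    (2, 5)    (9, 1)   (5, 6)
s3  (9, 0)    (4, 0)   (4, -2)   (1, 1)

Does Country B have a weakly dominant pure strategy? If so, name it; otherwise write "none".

Opt4

Opt4 vs Opt1: s1: 1=1, s2: 6>2, s3: 1>0.
Opt4 vs Opt2: s1: 1>-2, s2: 6>5, s3: 1>0.
Opt4 vs Opt3: s1: 1>-1, s2: 6>1, s3: 1>-2.
Opt4 is at least as good as every other strategy against every opponent action, so it is weakly dominant.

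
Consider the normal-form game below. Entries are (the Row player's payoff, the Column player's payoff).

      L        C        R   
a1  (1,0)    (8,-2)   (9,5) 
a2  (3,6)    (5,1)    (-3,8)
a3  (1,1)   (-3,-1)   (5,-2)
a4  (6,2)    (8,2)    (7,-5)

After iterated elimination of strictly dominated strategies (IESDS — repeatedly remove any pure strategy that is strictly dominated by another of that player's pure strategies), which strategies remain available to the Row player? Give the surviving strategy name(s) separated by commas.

a1, a4

For the Row player, a4 strictly dominates a2 on the remaining columns (L: 6>3, C: 8>5, R: 7>-3); eliminate a2.
The Row player's strategy a3 is strictly dominated by a4 (L: 6>1, C: 8>-3, R: 7>5) and is removed.
Among the remaining strategies, none is strictly dominated by another pure strategy of the same player, so the elimination stops.
Surviving strategies — the Row player: {a1, a4}; the Column player: {L, C, R}.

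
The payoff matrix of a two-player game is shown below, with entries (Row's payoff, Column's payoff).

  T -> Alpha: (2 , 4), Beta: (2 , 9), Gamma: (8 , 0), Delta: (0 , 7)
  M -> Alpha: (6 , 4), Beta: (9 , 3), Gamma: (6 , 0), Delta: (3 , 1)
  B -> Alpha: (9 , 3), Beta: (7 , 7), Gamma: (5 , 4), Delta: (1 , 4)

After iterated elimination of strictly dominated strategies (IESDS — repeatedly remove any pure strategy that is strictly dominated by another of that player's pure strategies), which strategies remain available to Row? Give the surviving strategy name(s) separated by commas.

M, B

Column Gamma is eliminated: Beta beats it against every remaining row (T: 9>0, M: 3>0, B: 7>4).
Row's strategy T is strictly dominated by M (Alpha: 6>2, Beta: 9>2, Delta: 3>0) and is removed.
Column Delta is eliminated: Beta beats it against every remaining row (M: 3>1, B: 7>4).
Among the remaining strategies, none is strictly dominated by another pure strategy of the same player, so the elimination stops.
Surviving strategies — Row: {M, B}; Column: {Alpha, Beta}.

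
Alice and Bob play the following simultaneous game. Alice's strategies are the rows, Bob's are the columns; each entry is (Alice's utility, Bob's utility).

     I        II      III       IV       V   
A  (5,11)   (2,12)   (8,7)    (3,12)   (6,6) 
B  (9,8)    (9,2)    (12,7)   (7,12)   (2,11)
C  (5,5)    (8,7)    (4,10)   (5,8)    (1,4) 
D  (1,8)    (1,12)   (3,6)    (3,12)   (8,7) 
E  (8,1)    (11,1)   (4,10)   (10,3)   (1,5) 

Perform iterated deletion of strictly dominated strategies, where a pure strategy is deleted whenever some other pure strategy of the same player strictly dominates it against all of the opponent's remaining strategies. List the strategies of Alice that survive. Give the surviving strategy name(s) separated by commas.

A, B, D, E

Alice's strategy C is strictly dominated by B (I: 9>5, II: 9>8, III: 12>4, IV: 7>5, V: 2>1) and is removed.
Column I is eliminated: IV beats it against every remaining row (A: 12>11, B: 12>8, D: 12>8, E: 3>1).
Among the remaining strategies, none is strictly dominated by another pure strategy of the same player, so the elimination stops.
Surviving strategies — Alice: {A, B, D, E}; Bob: {II, III, IV, V}.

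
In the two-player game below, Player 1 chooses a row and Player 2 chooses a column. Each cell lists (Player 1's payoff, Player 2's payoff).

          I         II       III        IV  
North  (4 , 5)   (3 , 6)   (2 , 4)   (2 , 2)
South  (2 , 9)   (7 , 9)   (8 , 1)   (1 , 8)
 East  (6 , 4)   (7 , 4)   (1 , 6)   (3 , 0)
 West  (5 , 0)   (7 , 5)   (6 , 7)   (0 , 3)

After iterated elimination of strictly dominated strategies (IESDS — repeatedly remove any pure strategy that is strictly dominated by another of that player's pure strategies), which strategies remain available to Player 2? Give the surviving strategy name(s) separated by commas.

For Player 2, II strictly dominates IV on the remaining rows (North: 6>2, South: 9>8, East: 4>0, West: 5>3); eliminate IV.
For Player 1, West strictly dominates North on the remaining columns (I: 5>4, II: 7>3, III: 6>2); eliminate North.
Among the remaining strategies, none is strictly dominated by another pure strategy of the same player, so the elimination stops.
Surviving strategies — Player 1: {South, East, West}; Player 2: {I, II, III}.

I, II, III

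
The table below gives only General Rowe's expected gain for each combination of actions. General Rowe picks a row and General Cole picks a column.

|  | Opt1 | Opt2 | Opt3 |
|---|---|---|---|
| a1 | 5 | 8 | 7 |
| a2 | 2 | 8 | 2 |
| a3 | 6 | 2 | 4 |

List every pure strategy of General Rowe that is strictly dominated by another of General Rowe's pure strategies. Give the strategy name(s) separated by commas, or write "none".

a1: no other strategy beats it everywhere (a2 at Opt1 (5>2); a3 at Opt2 (8>2)).
Nothing dominates a2: a1 at Opt2 (8=8); a3 at Opt2 (8>2).
a3 is not dominated — it holds its own against a1 at Opt1 (6>5); a2 at Opt1 (6>2).

none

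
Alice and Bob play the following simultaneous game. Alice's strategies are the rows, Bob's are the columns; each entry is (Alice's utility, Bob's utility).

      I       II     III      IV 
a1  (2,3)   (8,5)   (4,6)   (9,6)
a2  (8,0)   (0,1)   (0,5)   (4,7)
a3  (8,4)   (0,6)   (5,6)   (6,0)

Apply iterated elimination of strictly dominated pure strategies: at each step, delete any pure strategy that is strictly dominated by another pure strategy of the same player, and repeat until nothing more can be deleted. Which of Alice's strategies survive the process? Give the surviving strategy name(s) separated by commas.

a1, a3

For Bob, II strictly dominates I on the remaining rows (a1: 5>3, a2: 1>0, a3: 6>4); eliminate I.
Alice's strategy a2 is strictly dominated by a1 (II: 8>0, III: 4>0, IV: 9>4) and is removed.
Among the remaining strategies, none is strictly dominated by another pure strategy of the same player, so the elimination stops.
Surviving strategies — Alice: {a1, a3}; Bob: {II, III, IV}.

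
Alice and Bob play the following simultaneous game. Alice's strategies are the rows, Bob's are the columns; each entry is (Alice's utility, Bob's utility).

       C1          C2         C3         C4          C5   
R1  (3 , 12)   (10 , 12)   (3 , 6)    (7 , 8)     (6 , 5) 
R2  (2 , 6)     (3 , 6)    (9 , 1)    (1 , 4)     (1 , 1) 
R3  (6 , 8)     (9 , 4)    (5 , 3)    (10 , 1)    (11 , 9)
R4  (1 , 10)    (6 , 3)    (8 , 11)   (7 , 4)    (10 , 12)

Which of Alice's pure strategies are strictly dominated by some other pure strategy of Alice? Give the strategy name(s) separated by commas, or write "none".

R1: no other strategy beats it everywhere (R2 at C1 (3>2); R3 at C2 (10>9); R4 at C1 (3>1)).
R2: no other strategy beats it everywhere (R1 at C3 (9>3); R3 at C3 (9>5); R4 at C1 (2>1)).
R3 is not dominated — it holds its own against R1 at C1 (6>3); R2 at C1 (6>2); R4 at C1 (6>1).
R4 is not dominated — it holds its own against R1 at C3 (8>3); R2 at C2 (6>3); R3 at C3 (8>5).

none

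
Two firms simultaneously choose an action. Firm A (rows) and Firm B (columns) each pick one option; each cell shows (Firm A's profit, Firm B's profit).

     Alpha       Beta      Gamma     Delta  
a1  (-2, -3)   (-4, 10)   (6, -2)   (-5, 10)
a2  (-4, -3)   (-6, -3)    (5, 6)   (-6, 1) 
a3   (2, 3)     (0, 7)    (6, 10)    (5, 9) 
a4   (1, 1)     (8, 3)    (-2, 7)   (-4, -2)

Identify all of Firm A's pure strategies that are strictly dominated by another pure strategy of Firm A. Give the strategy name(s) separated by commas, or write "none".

a2

a1: no other strategy beats it everywhere (a2 at Alpha (-2>-4); a3 at Gamma (6=6); a4 at Gamma (6>-2)).
a2: dominated, since a1 does at least as well everywhere (Alpha: -2>-4, Beta: -4>-6, Gamma: 6>5, Delta: -5>-6).
Nothing dominates a3: a1 at Alpha (2>-2); a2 at Alpha (2>-4); a4 at Alpha (2>1).
a4: no other strategy beats it everywhere (a1 at Alpha (1>-2); a2 at Alpha (1>-4); a3 at Beta (8>0)).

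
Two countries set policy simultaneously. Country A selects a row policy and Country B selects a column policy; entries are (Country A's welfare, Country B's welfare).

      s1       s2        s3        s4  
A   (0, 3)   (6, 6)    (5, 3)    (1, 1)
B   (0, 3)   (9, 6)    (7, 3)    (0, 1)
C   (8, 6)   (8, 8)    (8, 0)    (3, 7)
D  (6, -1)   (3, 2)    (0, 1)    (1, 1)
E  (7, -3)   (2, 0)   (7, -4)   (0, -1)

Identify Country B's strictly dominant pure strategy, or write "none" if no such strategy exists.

s2 vs s1: A: 6>3, B: 6>3, C: 8>6, D: 2>-1, E: 0>-3.
s2 vs s3: A: 6>3, B: 6>3, C: 8>0, D: 2>1, E: 0>-4.
s2 vs s4: A: 6>1, B: 6>1, C: 8>7, D: 2>1, E: 0>-1.
s2 strictly beats every other strategy against every opponent action, so it is strictly dominant.

s2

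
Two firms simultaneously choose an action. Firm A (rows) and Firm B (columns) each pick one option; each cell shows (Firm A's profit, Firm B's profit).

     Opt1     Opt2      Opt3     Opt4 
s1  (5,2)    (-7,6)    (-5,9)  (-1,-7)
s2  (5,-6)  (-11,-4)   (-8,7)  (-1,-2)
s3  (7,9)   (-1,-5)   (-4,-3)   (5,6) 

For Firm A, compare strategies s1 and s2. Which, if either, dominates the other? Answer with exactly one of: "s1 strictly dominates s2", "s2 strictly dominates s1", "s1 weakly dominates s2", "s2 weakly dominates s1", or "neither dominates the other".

s1's payoffs vs s2's, by Firm B's action — Opt1: 5=5, Opt2: -7>-11, Opt3: -5>-8, Opt4: -1=-1.
s1 is at least as good everywhere and strictly better somewhere (tied only at Opt1, Opt4), so s1 weakly but not strictly dominates s2.

s1 weakly dominates s2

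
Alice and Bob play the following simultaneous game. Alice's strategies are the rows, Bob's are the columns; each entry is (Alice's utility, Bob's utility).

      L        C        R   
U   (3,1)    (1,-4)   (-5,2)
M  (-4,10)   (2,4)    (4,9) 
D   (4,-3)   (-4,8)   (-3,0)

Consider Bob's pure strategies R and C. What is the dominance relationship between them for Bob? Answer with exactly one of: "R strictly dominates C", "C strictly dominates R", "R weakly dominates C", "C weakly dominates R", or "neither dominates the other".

R's payoffs vs C's, by Alice's action — U: 2>-4, M: 9>4, D: 0<8.
R does better at U, M but worse at D; neither strategy dominates the other.

neither dominates the other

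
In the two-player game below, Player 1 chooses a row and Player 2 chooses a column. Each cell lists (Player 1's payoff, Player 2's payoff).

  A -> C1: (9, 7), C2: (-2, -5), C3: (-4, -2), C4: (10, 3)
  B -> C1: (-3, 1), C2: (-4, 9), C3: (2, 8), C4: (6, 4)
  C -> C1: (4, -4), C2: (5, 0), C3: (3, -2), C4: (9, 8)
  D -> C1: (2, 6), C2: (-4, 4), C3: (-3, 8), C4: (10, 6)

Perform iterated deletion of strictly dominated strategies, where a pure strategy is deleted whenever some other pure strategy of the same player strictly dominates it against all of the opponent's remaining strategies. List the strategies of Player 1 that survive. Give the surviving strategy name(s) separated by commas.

A, C, D

Player 1's strategy B is strictly dominated by C (C1: 4>-3, C2: 5>-4, C3: 3>2, C4: 9>6) and is removed.
Column C2 is eliminated: C4 beats it against every remaining row (A: 3>-5, C: 8>0, D: 6>4).
Among the remaining strategies, none is strictly dominated by another pure strategy of the same player, so the elimination stops.
Surviving strategies — Player 1: {A, C, D}; Player 2: {C1, C3, C4}.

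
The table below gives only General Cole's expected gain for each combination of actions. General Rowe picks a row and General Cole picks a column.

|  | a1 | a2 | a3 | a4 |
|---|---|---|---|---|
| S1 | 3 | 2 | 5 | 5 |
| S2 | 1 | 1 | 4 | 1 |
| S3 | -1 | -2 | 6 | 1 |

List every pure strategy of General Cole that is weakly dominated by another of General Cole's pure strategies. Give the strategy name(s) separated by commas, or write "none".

a3 weakly dominates a1 — S1: 5>3, S2: 4>1, S3: 6>-1.
a1 weakly dominates a2 — S1: 3>2, S2: 1=1, S3: -1>-2.
a3 is not dominated — it holds its own against a1 at S1 (5>3); a2 at S1 (5>2); a4 at S2 (4>1).
a4 is weakly dominated by a3 (S1: 5=5, S2: 4>1, S3: 6>1).

a1, a2, a4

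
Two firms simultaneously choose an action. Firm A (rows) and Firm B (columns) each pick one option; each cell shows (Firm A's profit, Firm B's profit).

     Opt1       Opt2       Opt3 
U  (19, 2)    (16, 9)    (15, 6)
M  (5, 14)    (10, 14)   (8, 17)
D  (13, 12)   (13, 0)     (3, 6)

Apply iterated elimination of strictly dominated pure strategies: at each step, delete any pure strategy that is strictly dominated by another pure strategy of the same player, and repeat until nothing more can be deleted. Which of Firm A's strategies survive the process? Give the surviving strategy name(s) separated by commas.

Firm A's strategy M is strictly dominated by U (Opt1: 19>5, Opt2: 16>10, Opt3: 15>8) and is removed.
For Firm A, U strictly dominates D on the remaining columns (Opt1: 19>13, Opt2: 16>13, Opt3: 15>3); eliminate D.
For Firm B, Opt2 strictly dominates Opt1 on the remaining rows (U: 9>2); eliminate Opt1.
For Firm B, Opt2 strictly dominates Opt3 on the remaining rows (U: 9>6); eliminate Opt3.
Among the remaining strategies, none is strictly dominated by another pure strategy of the same player, so the elimination stops.
Surviving strategies — Firm A: {U}; Firm B: {Opt2}.

U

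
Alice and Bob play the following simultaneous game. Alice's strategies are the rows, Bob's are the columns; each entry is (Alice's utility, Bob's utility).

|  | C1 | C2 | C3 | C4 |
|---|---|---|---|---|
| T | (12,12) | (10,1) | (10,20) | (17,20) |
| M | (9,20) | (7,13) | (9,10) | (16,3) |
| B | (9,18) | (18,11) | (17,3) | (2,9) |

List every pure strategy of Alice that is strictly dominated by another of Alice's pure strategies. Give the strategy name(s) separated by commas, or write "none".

M

T: no other strategy beats it everywhere (M at C1 (12>9); B at C1 (12>9)).
T strictly dominates M — C1: 12>9, C2: 10>7, C3: 10>9, C4: 17>16.
B: no other strategy beats it everywhere (T at C2 (18>10); M at C1 (9=9)).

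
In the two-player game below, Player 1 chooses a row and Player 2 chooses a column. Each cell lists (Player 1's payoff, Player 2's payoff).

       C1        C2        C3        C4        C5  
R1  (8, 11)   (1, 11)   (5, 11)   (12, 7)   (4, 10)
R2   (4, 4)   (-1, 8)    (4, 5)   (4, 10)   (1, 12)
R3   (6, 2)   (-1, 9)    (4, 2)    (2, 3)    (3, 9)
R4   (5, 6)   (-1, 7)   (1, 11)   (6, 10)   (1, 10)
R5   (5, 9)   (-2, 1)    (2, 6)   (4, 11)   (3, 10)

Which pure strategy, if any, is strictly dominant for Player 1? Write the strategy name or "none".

R1

R1 vs R2: C1: 8>4, C2: 1>-1, C3: 5>4, C4: 12>4, C5: 4>1.
R1 vs R3: C1: 8>6, C2: 1>-1, C3: 5>4, C4: 12>2, C5: 4>3.
R1 vs R4: C1: 8>5, C2: 1>-1, C3: 5>1, C4: 12>6, C5: 4>1.
R1 vs R5: C1: 8>5, C2: 1>-2, C3: 5>2, C4: 12>4, C5: 4>3.
R1 strictly beats every other strategy against every opponent action, so it is strictly dominant.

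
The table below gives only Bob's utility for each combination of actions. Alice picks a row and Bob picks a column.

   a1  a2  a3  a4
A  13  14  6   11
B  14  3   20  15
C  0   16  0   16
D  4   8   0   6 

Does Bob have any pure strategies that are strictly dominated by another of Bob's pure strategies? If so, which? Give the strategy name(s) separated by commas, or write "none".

none

a1: no other strategy beats it everywhere (a2 at B (14>3); a3 at A (13>6); a4 at A (13>11)).
a2 is not dominated — it holds its own against a1 at A (14>13); a3 at A (14>6); a4 at A (14>11).
a3 is not dominated — it holds its own against a1 at B (20>14); a2 at B (20>3); a4 at B (20>15).
a4: no other strategy beats it everywhere (a1 at B (15>14); a2 at B (15>3); a3 at A (11>6)).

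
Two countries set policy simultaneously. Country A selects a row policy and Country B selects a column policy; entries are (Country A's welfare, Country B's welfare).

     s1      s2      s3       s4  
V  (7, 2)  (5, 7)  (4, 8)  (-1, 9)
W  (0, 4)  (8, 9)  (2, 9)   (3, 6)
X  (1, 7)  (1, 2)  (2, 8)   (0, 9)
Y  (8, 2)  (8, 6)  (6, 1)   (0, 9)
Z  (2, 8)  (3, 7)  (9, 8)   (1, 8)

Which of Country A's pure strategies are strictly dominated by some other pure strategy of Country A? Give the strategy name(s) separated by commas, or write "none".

V, X

V is strictly dominated by Y (s1: 8>7, s2: 8>5, s3: 6>4, s4: 0>-1).
W: no other strategy beats it everywhere (V at s2 (8>5); X at s2 (8>1); Y at s2 (8=8); Z at s2 (8>3)).
X: dominated, since Z does at least as well everywhere (s1: 2>1, s2: 3>1, s3: 9>2, s4: 1>0).
Y: no other strategy beats it everywhere (V at s1 (8>7); W at s1 (8>0); X at s1 (8>1); Z at s1 (8>2)).
Nothing dominates Z: V at s3 (9>4); W at s1 (2>0); X at s1 (2>1); Y at s3 (9>6).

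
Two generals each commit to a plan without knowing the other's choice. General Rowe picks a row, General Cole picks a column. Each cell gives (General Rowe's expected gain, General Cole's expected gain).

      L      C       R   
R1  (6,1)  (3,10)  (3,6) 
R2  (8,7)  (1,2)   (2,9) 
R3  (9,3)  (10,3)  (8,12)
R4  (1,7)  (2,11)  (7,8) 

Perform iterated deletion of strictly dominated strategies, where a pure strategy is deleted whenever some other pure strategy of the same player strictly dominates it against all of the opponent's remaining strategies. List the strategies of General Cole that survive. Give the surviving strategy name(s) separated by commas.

R

Row R1 is eliminated: R3 beats it against every remaining column (L: 9>6, C: 10>3, R: 8>3).
Row R2 is eliminated: R3 beats it against every remaining column (L: 9>8, C: 10>1, R: 8>2).
For General Rowe, R3 strictly dominates R4 on the remaining columns (L: 9>1, C: 10>2, R: 8>7); eliminate R4.
Column L is eliminated: R beats it against every remaining row (R3: 12>3).
For General Cole, R strictly dominates C on the remaining rows (R3: 12>3); eliminate C.
Among the remaining strategies, none is strictly dominated by another pure strategy of the same player, so the elimination stops.
Surviving strategies — General Rowe: {R3}; General Cole: {R}.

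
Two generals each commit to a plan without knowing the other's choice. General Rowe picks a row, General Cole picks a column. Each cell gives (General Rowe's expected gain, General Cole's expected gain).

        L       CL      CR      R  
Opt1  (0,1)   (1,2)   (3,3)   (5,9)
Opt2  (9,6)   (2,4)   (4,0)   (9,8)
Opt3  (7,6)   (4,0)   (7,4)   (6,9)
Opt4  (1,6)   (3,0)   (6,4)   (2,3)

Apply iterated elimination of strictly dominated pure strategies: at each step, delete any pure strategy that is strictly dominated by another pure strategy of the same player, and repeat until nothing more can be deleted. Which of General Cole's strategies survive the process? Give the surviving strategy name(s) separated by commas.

R

Row Opt1 is eliminated: Opt2 beats it against every remaining column (L: 9>0, CL: 2>1, CR: 4>3, R: 9>5).
Row Opt4 is eliminated: Opt3 beats it against every remaining column (L: 7>1, CL: 4>3, CR: 7>6, R: 6>2).
Column L is eliminated: R beats it against every remaining row (Opt2: 8>6, Opt3: 9>6).
General Cole's strategy CL is strictly dominated by R (Opt2: 8>4, Opt3: 9>0) and is removed.
General Cole's strategy CR is strictly dominated by R (Opt2: 8>0, Opt3: 9>4) and is removed.
For General Rowe, Opt2 strictly dominates Opt3 on the remaining columns (R: 9>6); eliminate Opt3.
Among the remaining strategies, none is strictly dominated by another pure strategy of the same player, so the elimination stops.
Surviving strategies — General Rowe: {Opt2}; General Cole: {R}.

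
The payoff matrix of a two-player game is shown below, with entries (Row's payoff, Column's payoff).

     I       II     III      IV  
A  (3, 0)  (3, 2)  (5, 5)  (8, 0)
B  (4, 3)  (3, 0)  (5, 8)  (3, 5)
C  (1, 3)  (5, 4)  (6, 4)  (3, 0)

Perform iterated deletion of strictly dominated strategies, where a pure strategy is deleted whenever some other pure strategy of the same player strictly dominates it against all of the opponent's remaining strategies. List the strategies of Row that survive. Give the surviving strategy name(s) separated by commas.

C

Column's strategy I is strictly dominated by III (A: 5>0, B: 8>3, C: 4>3) and is removed.
For Column, III strictly dominates IV on the remaining rows (A: 5>0, B: 8>5, C: 4>0); eliminate IV.
For Row, C strictly dominates A on the remaining columns (II: 5>3, III: 6>5); eliminate A.
Row's strategy B is strictly dominated by C (II: 5>3, III: 6>5) and is removed.
Among the remaining strategies, none is strictly dominated by another pure strategy of the same player, so the elimination stops.
Surviving strategies — Row: {C}; Column: {II, III}.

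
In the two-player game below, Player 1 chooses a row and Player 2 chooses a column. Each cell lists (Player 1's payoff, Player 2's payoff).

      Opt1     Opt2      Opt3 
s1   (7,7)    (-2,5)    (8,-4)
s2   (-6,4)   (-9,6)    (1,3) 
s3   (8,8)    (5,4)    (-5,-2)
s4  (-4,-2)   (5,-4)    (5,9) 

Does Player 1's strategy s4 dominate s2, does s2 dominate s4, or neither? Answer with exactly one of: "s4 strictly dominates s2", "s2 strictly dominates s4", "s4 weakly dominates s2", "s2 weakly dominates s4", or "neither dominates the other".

s4 strictly dominates s2

Compare s4 to s2 across every action of Player 2: Opt1: -4>-6, Opt2: 5>-9, Opt3: 5>1.
Every comparison favours s4, so s4 strictly dominates s2.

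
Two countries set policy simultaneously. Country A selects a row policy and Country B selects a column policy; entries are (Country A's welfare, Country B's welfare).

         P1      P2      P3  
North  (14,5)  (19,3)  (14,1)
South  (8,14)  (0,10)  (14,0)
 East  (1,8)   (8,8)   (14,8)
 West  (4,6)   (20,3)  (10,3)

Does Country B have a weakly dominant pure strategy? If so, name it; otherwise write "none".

P1 vs P2: North: 5>3, South: 14>10, East: 8=8, West: 6>3.
P1 vs P3: North: 5>1, South: 14>0, East: 8=8, West: 6>3.
P1 is at least as good as every other strategy against every opponent action, so it is weakly dominant.

P1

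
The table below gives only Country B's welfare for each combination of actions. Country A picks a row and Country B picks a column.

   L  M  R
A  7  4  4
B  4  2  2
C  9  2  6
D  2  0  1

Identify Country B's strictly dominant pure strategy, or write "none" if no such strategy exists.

L

L vs M: A: 7>4, B: 4>2, C: 9>2, D: 2>0.
L vs R: A: 7>4, B: 4>2, C: 9>6, D: 2>1.
L strictly beats every other strategy against every opponent action, so it is strictly dominant.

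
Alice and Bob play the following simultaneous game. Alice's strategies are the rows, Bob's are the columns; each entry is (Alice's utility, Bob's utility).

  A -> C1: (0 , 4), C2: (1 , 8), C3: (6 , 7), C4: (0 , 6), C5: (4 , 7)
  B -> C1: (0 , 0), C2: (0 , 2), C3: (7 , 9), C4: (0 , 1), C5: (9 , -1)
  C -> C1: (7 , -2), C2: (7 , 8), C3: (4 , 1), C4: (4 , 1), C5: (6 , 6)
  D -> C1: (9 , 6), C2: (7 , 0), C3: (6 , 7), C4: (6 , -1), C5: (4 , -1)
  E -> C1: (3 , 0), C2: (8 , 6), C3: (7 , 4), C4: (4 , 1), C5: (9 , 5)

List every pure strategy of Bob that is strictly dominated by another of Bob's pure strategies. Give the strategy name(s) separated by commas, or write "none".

C1, C4, C5

C3 strictly dominates C1 — A: 7>4, B: 9>0, C: 1>-2, D: 7>6, E: 4>0.
C2: no other strategy beats it everywhere (C1 at A (8>4); C3 at A (8>7); C4 at A (8>6); C5 at A (8>7)).
C3: no other strategy beats it everywhere (C1 at A (7>4); C2 at B (9>2); C4 at A (7>6); C5 at A (7=7)).
C2 strictly dominates C4 — A: 8>6, B: 2>1, C: 8>1, D: 0>-1, E: 6>1.
C2 strictly dominates C5 — A: 8>7, B: 2>-1, C: 8>6, D: 0>-1, E: 6>5.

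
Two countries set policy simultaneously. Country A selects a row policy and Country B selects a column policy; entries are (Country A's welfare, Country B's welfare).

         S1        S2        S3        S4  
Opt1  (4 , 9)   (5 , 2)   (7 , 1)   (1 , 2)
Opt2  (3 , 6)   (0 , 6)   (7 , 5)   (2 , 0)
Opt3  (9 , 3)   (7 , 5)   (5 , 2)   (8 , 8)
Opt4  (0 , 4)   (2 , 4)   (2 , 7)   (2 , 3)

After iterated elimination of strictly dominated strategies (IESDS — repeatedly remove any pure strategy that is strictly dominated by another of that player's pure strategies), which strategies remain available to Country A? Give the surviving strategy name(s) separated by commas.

Opt3

For Country A, Opt3 strictly dominates Opt4 on the remaining columns (S1: 9>0, S2: 7>2, S3: 5>2, S4: 8>2); eliminate Opt4.
Column S3 is eliminated: S1 beats it against every remaining row (Opt1: 9>1, Opt2: 6>5, Opt3: 3>2).
Row Opt1 is eliminated: Opt3 beats it against every remaining column (S1: 9>4, S2: 7>5, S4: 8>1).
Country A's strategy Opt2 is strictly dominated by Opt3 (S1: 9>3, S2: 7>0, S4: 8>2) and is removed.
Column S1 is eliminated: S2 beats it against every remaining row (Opt3: 5>3).
For Country B, S4 strictly dominates S2 on the remaining rows (Opt3: 8>5); eliminate S2.
Among the remaining strategies, none is strictly dominated by another pure strategy of the same player, so the elimination stops.
Surviving strategies — Country A: {Opt3}; Country B: {S4}.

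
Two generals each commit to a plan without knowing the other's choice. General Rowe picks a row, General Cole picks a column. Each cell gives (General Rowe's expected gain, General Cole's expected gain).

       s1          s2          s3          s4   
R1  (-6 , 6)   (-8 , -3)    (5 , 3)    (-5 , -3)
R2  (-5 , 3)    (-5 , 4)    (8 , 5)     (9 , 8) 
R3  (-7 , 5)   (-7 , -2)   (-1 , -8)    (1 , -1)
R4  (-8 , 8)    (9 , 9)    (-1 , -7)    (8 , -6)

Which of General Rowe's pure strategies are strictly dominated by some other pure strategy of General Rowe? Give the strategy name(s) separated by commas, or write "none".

R1 is strictly dominated by R2 (s1: -5>-6, s2: -5>-8, s3: 8>5, s4: 9>-5).
R2: no other strategy beats it everywhere (R1 at s1 (-5>-6); R3 at s1 (-5>-7); R4 at s1 (-5>-8)).
R3 is strictly dominated by R2 (s1: -5>-7, s2: -5>-7, s3: 8>-1, s4: 9>1).
Nothing dominates R4: R1 at s2 (9>-8); R2 at s2 (9>-5); R3 at s2 (9>-7).

R1, R3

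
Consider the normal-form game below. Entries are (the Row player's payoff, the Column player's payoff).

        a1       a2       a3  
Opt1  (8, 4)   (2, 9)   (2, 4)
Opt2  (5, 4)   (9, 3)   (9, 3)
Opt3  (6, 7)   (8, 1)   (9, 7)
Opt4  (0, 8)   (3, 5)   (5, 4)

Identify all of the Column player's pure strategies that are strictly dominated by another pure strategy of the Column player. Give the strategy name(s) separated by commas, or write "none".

Nothing dominates a1: a2 at Opt2 (4>3); a3 at Opt1 (4=4).
a2: no other strategy beats it everywhere (a1 at Opt1 (9>4); a3 at Opt1 (9>4)).
Nothing dominates a3: a1 at Opt1 (4=4); a2 at Opt2 (3=3).

none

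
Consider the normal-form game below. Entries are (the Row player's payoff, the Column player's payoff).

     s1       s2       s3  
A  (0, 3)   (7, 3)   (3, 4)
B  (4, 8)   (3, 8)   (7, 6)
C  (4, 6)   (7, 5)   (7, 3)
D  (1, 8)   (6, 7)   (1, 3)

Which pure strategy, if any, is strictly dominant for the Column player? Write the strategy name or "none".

s1 fails to dominate s2 at A (3=3).
s2 fails to dominate s1 at A (3=3).
s3 fails to dominate s1 at B (6<8).
No single strategy dominates all the others.

none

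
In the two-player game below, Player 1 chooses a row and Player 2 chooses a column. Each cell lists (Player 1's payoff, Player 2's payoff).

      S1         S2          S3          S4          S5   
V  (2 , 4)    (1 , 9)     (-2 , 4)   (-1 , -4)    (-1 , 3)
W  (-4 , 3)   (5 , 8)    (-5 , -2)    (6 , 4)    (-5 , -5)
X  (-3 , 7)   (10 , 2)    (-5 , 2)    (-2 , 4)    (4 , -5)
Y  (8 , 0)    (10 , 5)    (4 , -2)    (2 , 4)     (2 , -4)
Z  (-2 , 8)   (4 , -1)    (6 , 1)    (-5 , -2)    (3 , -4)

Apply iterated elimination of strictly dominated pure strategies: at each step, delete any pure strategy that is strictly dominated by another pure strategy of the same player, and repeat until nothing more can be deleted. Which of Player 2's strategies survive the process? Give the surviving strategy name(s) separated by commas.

S1, S2, S4

For Player 1, Y strictly dominates V on the remaining columns (S1: 8>2, S2: 10>1, S3: 4>-2, S4: 2>-1, S5: 2>-1); eliminate V.
Player 2's strategy S3 is strictly dominated by S1 (W: 3>-2, X: 7>2, Y: 0>-2, Z: 8>1) and is removed.
Player 2's strategy S5 is strictly dominated by S1 (W: 3>-5, X: 7>-5, Y: 0>-4, Z: 8>-4) and is removed.
Row Z is eliminated: Y beats it against every remaining column (S1: 8>-2, S2: 10>4, S4: 2>-5).
Among the remaining strategies, none is strictly dominated by another pure strategy of the same player, so the elimination stops.
Surviving strategies — Player 1: {W, X, Y}; Player 2: {S1, S2, S4}.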